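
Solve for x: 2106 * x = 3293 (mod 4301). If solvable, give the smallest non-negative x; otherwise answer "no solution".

4227

First find gcd(2106, 4301):
4301 = 2·2106 + 89
2106 = 23·89 + 59
89 = 1·59 + 30
59 = 1·30 + 29
30 = 1·29 + 1
29 = 29·1 + 0
gcd = 1, so a unique solution mod 4301 exists.
Back-substitute for the Bézout coefficients:
1 = 30 − 29
1 = −59 + 2·30
1 = 2·89 − 3·59
1 = −3·2106 + 71·89
1 = 71·4301 − 145·2106
So 2106·(-145) ≡ 1 (mod 4301), giving 2106⁻¹ ≡ 4156.
x ≡ 2106⁻¹·3293 ≡ 4156·3293 ≡ 4227 (mod 4301).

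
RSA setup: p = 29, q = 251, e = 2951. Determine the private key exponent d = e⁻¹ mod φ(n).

φ(n) = (p−1)(q−1) = 28·250 = 7000.
Need d with 2951·d ≡ 1 (mod 7000). Apply the extended Euclidean algorithm:
7000 = 2*2951 + 1098
2951 = 2*1098 + 755
1098 = 1*755 + 343
755 = 2*343 + 69
343 = 4*69 + 67
69 = 1*67 + 2
67 = 33*2 + 1
2 = 2*1 + 0
Back-substitute:
1 = 67 − 33·2
1 = −33·69 + 34·67
1 = 34·343 − 169·69
1 = −169·755 + 372·343
1 = 372·1098 − 541·755
1 = −541·2951 + 1454·1098
1 = 1454·7000 − 3449·2951
So 2951·(-3449) ≡ 1 (mod 7000), hence d ≡ -3449 ≡ 3551 (mod 7000).

3551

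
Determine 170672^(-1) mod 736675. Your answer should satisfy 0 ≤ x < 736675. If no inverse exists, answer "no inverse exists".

618533

Run Euclid on (736675, 170672):
736675 = 4·170672 + 53987
170672 = 3·53987 + 8711
53987 = 6·8711 + 1721
8711 = 5·1721 + 106
1721 = 16·106 + 25
106 = 4·25 + 6
25 = 4·6 + 1
6 = 6·1 + 0
gcd = 1, so the inverse exists. Back-substitute:
1 = 25 − 4·6
1 = −4·106 + 17·25
1 = 17·1721 − 276·106
1 = −276·8711 + 1397·1721
1 = 1397·53987 − 8658·8711
1 = −8658·170672 + 27371·53987
1 = 27371·736675 − 118142·170672
Thus 170672·(-118142) ≡ 1 (mod 736675); reducing, -118142 mod 736675 = 618533.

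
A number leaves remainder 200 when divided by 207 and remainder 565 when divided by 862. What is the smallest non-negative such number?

154001

Write x = 200 + 207·k. Then 207·k ≡ 565 − 200 ≡ 365 (mod 862).
Need 207⁻¹ mod 862. Extended Euclid on (862, 207):
862 = 4·207 + 34
207 = 6·34 + 3
34 = 11·3 + 1
3 = 3·1 + 0
Back-substitute:
1 = 34 − 11·3
1 = −11·207 + 67·34
1 = 67·862 − 279·207
207⁻¹ ≡ 583 (mod 862), so k ≡ 583·365 ≡ 743 (mod 862).
x = 200 + 207·743 = 154001.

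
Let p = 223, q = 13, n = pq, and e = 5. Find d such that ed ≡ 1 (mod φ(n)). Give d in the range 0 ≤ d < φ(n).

533

φ(n) = (p−1)(q−1) = 222·12 = 2664.
Need d with 5·d ≡ 1 (mod 2664). Apply the extended Euclidean algorithm:
2664 = 532*5 + 4
5 = 1*4 + 1
4 = 4*1 + 0
Back-substitute:
1 = 5 − 4
1 = −2664 + 533·5
So 5·533 ≡ 1 (mod 2664), hence d = 533.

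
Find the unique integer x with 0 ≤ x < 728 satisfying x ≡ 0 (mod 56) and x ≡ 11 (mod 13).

Write x = 0 + 56·k. Then 56·k ≡ 11 − 0 ≡ 11 (mod 13).
Need 56⁻¹ mod 13. Extended Euclid on (13, 4):
13 = 3×4 + 1
4 = 4×1 + 0
Back-substitute:
1 = 13 − 3·4
56⁻¹ ≡ 10 (mod 13), so k ≡ 10·11 ≡ 6 (mod 13).
x = 0 + 56·6 = 336.

336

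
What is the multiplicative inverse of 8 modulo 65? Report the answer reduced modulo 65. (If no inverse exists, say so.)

gcd(65, 8) by repeated division:
65 = 8×8 + 1
8 = 8×1 + 0
gcd = 1, so the inverse exists. Back-substitute:
1 = 65 − 8·8
So 8·(-8) ≡ 1 (mod 65), and -8 ≡ 57 (mod 65).

57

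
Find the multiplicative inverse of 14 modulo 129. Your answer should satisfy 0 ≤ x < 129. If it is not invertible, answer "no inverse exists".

83

Run Euclid on (129, 14):
129 = 9×14 + 3
14 = 4×3 + 2
3 = 1×2 + 1
2 = 2×1 + 0
The gcd is 1. Working backward:
1 = 3 − 2
1 = −14 + 5·3
1 = 5·129 − 46·14
Hence 14⁻¹ ≡ -46 ≡ 83 (mod 129).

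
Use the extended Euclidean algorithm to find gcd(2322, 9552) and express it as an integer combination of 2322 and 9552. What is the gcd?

6

Repeated division:
9552 = 4*2322 + 264
2322 = 8*264 + 210
264 = 1*210 + 54
210 = 3*54 + 48
54 = 1*48 + 6
48 = 8*6 + 0
gcd(2322, 9552) = 6.
Back-substituting:
6 = 54 − 48
6 = −210 + 4·54
6 = 4·264 − 5·210
6 = −5·2322 + 44·264
6 = 44·9552 − 181·2322
So 6 = (44)·9552 + (-181)·2322.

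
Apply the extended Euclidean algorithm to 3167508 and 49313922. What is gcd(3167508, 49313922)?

6

Apply Euclid's algorithm to 49313922 and 3167508:
49313922 = 15·3167508 + 1801302
3167508 = 1·1801302 + 1366206
1801302 = 1·1366206 + 435096
1366206 = 3·435096 + 60918
435096 = 7·60918 + 8670
60918 = 7·8670 + 228
8670 = 38·228 + 6
228 = 38·6 + 0
gcd(3167508, 49313922) = 6.
Back-substituting:
6 = 8670 − 38·228
6 = −38·60918 + 267·8670
6 = 267·435096 − 1907·60918
6 = −1907·1366206 + 5988·435096
6 = 5988·1801302 − 7895·1366206
6 = −7895·3167508 + 13883·1801302
6 = 13883·49313922 − 216140·3167508
So 6 = (13883)·49313922 + (-216140)·3167508.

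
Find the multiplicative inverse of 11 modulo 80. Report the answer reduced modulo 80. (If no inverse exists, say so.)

Apply the Euclidean algorithm to 80 and 11:
80 = 7*11 + 3
11 = 3*3 + 2
3 = 1*2 + 1
2 = 2*1 + 0
gcd = 1, so the inverse exists. Back-substitute:
1 = 3 − 2
1 = −11 + 4·3
1 = 4·80 − 29·11
So 11·(-29) ≡ 1 (mod 80), and -29 ≡ 51 (mod 80).

51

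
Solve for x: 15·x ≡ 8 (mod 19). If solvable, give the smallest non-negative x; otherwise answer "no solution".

First find gcd(15, 19):
19 = 1×15 + 4
15 = 3×4 + 3
4 = 1×3 + 1
3 = 3×1 + 0
gcd = 1, so a unique solution mod 19 exists.
Back-substitute for the Bézout coefficients:
1 = 4 − 3
1 = −15 + 4·4
1 = 4·19 − 5·15
So 15·(-5) ≡ 1 (mod 19), giving 15⁻¹ ≡ 14.
x ≡ 15⁻¹·8 ≡ 14·8 ≡ 17 (mod 19).

17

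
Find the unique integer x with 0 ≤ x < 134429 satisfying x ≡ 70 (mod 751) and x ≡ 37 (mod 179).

64656

Write x = 70 + 751·k. Then 751·k ≡ 37 − 70 ≡ 146 (mod 179).
Need 751⁻¹ mod 179. Extended Euclid on (179, 35):
179 = 5×35 + 4
35 = 8×4 + 3
4 = 1×3 + 1
3 = 3×1 + 0
Back-substitute:
1 = 4 − 3
1 = −35 + 9·4
1 = 9·179 − 46·35
751⁻¹ ≡ 133 (mod 179), so k ≡ 133·146 ≡ 86 (mod 179).
x = 70 + 751·86 = 64656.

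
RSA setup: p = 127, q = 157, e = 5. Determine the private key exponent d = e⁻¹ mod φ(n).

15725

φ(n) = (p−1)(q−1) = 126·156 = 19656.
Need d with 5·d ≡ 1 (mod 19656). Apply the extended Euclidean algorithm:
19656 = 3931*5 + 1
5 = 5*1 + 0
Back-substitute:
1 = 19656 − 3931·5
So 5·(-3931) ≡ 1 (mod 19656), hence d ≡ -3931 ≡ 15725 (mod 19656).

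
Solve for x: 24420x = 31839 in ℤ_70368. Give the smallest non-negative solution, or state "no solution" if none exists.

no solution

gcd(24420, 70368):
70368 = 2·24420 + 21528
24420 = 1·21528 + 2892
21528 = 7·2892 + 1284
2892 = 2·1284 + 324
1284 = 3·324 + 312
324 = 1·312 + 12
312 = 26·12 + 0
gcd = 12, but 12 ∤ 31839, so the congruence has no solution.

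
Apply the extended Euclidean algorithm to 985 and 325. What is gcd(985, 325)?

Euclidean algorithm:
985 = 3×325 + 10
325 = 32×10 + 5
10 = 2×5 + 0
gcd(985, 325) = 5.
Working backward:
5 = 325 − 32·10
5 = −32·985 + 97·325
So 5 = (-32)·985 + (97)·325.

5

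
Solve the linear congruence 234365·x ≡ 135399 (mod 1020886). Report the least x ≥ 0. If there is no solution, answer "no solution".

First find gcd(234365, 1020886):
1020886 = 4·234365 + 83426
234365 = 2·83426 + 67513
83426 = 1·67513 + 15913
67513 = 4·15913 + 3861
15913 = 4·3861 + 469
3861 = 8·469 + 109
469 = 4·109 + 33
109 = 3·33 + 10
33 = 3·10 + 3
10 = 3·3 + 1
3 = 3·1 + 0
gcd = 1, so a unique solution mod 1020886 exists.
Back-substitute for the Bézout coefficients:
1 = 10 − 3·3
1 = −3·33 + 10·10
1 = 10·109 − 33·33
1 = −33·469 + 142·109
1 = 142·3861 − 1169·469
1 = −1169·15913 + 4818·3861
1 = 4818·67513 − 20441·15913
1 = −20441·83426 + 25259·67513
1 = 25259·234365 − 70959·83426
1 = −70959·1020886 + 309095·234365
So 234365·(309095) ≡ 1 (mod 1020886), giving 234365⁻¹ ≡ 309095.
x ≡ 234365⁻¹·135399 ≡ 309095·135399 ≡ 953221 (mod 1020886).

953221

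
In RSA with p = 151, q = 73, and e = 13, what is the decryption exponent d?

φ(n) = (p−1)(q−1) = 150·72 = 10800.
Need d with 13·d ≡ 1 (mod 10800). Apply the extended Euclidean algorithm:
10800 = 830×13 + 10
13 = 1×10 + 3
10 = 3×3 + 1
3 = 3×1 + 0
Back-substitute:
1 = 10 − 3·3
1 = −3·13 + 4·10
1 = 4·10800 − 3323·13
So 13·(-3323) ≡ 1 (mod 10800), hence d ≡ -3323 ≡ 7477 (mod 10800).

7477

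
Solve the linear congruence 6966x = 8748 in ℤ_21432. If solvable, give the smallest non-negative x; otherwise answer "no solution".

2078

First find gcd(6966, 21432):
21432 = 3*6966 + 534
6966 = 13*534 + 24
534 = 22*24 + 6
24 = 4*6 + 0
gcd = 6 and 6 | 8748, so solutions exist. Divide through by 6: 1161x ≡ 1458 (mod 3572).
Now find 1161⁻¹ mod 3572:
3572 = 3·1161 + 89
1161 = 13·89 + 4
89 = 22·4 + 1
4 = 4·1 + 0
Back-substitute:
1 = 89 − 22·4
1 = −22·1161 + 287·89
1 = 287·3572 − 883·1161
So 1161·(-883) ≡ 1 (mod 3572), i.e. 1161⁻¹ ≡ 2689.
Then x ≡ 2689·1458 ≡ 2078 (mod 3572); the smallest non-negative solution is x = 2078.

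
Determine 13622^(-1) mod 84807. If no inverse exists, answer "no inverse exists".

Apply the Euclidean algorithm to 84807 and 13622:
84807 = 6·13622 + 3075
13622 = 4·3075 + 1322
3075 = 2·1322 + 431
1322 = 3·431 + 29
431 = 14·29 + 25
29 = 1·25 + 4
25 = 6·4 + 1
4 = 4·1 + 0
Since gcd(13622, 84807) = 1, back-substitute to write 1 as a combination:
1 = 25 − 6·4
1 = −6·29 + 7·25
1 = 7·431 − 104·29
1 = −104·1322 + 319·431
1 = 319·3075 − 742·1322
1 = −742·13622 + 3287·3075
1 = 3287·84807 − 20464·13622
Thus 13622·(-20464) ≡ 1 (mod 84807); reducing, -20464 mod 84807 = 64343.

64343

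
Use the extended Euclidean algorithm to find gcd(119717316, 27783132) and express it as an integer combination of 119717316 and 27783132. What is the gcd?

12

Apply Euclid's algorithm to 119717316 and 27783132:
119717316 = 4×27783132 + 8584788
27783132 = 3×8584788 + 2028768
8584788 = 4×2028768 + 469716
2028768 = 4×469716 + 149904
469716 = 3×149904 + 20004
149904 = 7×20004 + 9876
20004 = 2×9876 + 252
9876 = 39×252 + 48
252 = 5×48 + 12
48 = 4×12 + 0
gcd(119717316, 27783132) = 12.
Back-substituting:
12 = 252 − 5·48
12 = −5·9876 + 196·252
12 = 196·20004 − 397·9876
12 = −397·149904 + 2975·20004
12 = 2975·469716 − 9322·149904
12 = −9322·2028768 + 40263·469716
12 = 40263·8584788 − 170374·2028768
12 = −170374·27783132 + 551385·8584788
12 = 551385·119717316 − 2375914·27783132
So 12 = (551385)·119717316 + (-2375914)·27783132.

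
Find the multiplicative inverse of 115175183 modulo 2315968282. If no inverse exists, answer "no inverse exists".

Extended Euclidean algorithm:
2315968282 = 20·115175183 + 12464622
115175183 = 9·12464622 + 2993585
12464622 = 4·2993585 + 490282
2993585 = 6·490282 + 51893
490282 = 9·51893 + 23245
51893 = 2·23245 + 5403
23245 = 4·5403 + 1633
5403 = 3·1633 + 504
1633 = 3·504 + 121
504 = 4·121 + 20
121 = 6·20 + 1
20 = 20·1 + 0
gcd = 1, so the inverse exists. Back-substitute:
1 = 121 − 6·20
1 = −6·504 + 25·121
1 = 25·1633 − 81·504
1 = −81·5403 + 268·1633
1 = 268·23245 − 1153·5403
1 = −1153·51893 + 2574·23245
1 = 2574·490282 − 24319·51893
1 = −24319·2993585 + 148488·490282
1 = 148488·12464622 − 618271·2993585
1 = −618271·115175183 + 5712927·12464622
1 = 5712927·2315968282 − 114876811·115175183
So 115175183·(-114876811) ≡ 1 (mod 2315968282), and -114876811 ≡ 2201091471 (mod 2315968282).

2201091471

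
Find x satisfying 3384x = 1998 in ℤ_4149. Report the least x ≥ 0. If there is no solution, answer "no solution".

First find gcd(3384, 4149):
4149 = 1·3384 + 765
3384 = 4·765 + 324
765 = 2·324 + 117
324 = 2·117 + 90
117 = 1·90 + 27
90 = 3·27 + 9
27 = 3·9 + 0
gcd = 9 and 9 | 1998, so solutions exist. Divide through by 9: 376x ≡ 222 (mod 461).
Now find 376⁻¹ mod 461:
461 = 1*376 + 85
376 = 4*85 + 36
85 = 2*36 + 13
36 = 2*13 + 10
13 = 1*10 + 3
10 = 3*3 + 1
3 = 3*1 + 0
Back-substitute:
1 = 10 − 3·3
1 = −3·13 + 4·10
1 = 4·36 − 11·13
1 = −11·85 + 26·36
1 = 26·376 − 115·85
1 = −115·461 + 141·376
So 376⁻¹ ≡ 141 (mod 461).
Then x ≡ 141·222 ≡ 415 (mod 461); the smallest non-negative solution is x = 415.

415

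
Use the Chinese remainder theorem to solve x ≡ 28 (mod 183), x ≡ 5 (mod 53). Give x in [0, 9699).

7531

Write x = 28 + 183·k. Then 183·k ≡ 5 − 28 ≡ 30 (mod 53).
Need 183⁻¹ mod 53. Extended Euclid on (53, 24):
53 = 2×24 + 5
24 = 4×5 + 4
5 = 1×4 + 1
4 = 4×1 + 0
Back-substitute:
1 = 5 − 4
1 = −24 + 5·5
1 = 5·53 − 11·24
183⁻¹ ≡ 42 (mod 53), so k ≡ 42·30 ≡ 41 (mod 53).
x = 28 + 183·41 = 7531.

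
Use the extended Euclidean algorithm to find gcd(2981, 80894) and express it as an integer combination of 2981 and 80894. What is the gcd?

11

Repeated division:
80894 = 27·2981 + 407
2981 = 7·407 + 132
407 = 3·132 + 11
132 = 12·11 + 0
gcd(2981, 80894) = 11.
Express as a combination:
11 = 407 − 3·132
11 = −3·2981 + 22·407
11 = 22·80894 − 597·2981
So 11 = (22)·80894 + (-597)·2981.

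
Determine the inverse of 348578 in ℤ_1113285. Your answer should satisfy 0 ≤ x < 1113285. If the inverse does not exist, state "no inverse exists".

Run Euclid on (1113285, 348578):
1113285 = 3·348578 + 67551
348578 = 5·67551 + 10823
67551 = 6·10823 + 2613
10823 = 4·2613 + 371
2613 = 7·371 + 16
371 = 23·16 + 3
16 = 5·3 + 1
3 = 3·1 + 0
gcd = 1, so the inverse exists. Back-substitute:
1 = 16 − 5·3
1 = −5·371 + 116·16
1 = 116·2613 − 817·371
1 = −817·10823 + 3384·2613
1 = 3384·67551 − 21121·10823
1 = −21121·348578 + 108989·67551
1 = 108989·1113285 − 348088·348578
So 348578·(-348088) ≡ 1 (mod 1113285), and -348088 ≡ 765197 (mod 1113285).

765197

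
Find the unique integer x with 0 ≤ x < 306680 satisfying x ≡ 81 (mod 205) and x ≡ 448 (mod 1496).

117136

Write x = 81 + 205·k. Then 205·k ≡ 448 − 81 ≡ 367 (mod 1496).
Need 205⁻¹ mod 1496. Extended Euclid on (1496, 205):
1496 = 7·205 + 61
205 = 3·61 + 22
61 = 2·22 + 17
22 = 1·17 + 5
17 = 3·5 + 2
5 = 2·2 + 1
2 = 2·1 + 0
Back-substitute:
1 = 5 − 2·2
1 = −2·17 + 7·5
1 = 7·22 − 9·17
1 = −9·61 + 25·22
1 = 25·205 − 84·61
1 = −84·1496 + 613·205
205⁻¹ ≡ 613 (mod 1496), so k ≡ 613·367 ≡ 571 (mod 1496).
x = 81 + 205·571 = 117136.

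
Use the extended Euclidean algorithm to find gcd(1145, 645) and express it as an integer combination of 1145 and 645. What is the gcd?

5

Repeated division:
1145 = 1*645 + 500
645 = 1*500 + 145
500 = 3*145 + 65
145 = 2*65 + 15
65 = 4*15 + 5
15 = 3*5 + 0
gcd(1145, 645) = 5.
Back-substituting:
5 = 65 − 4·15
5 = −4·145 + 9·65
5 = 9·500 − 31·145
5 = −31·645 + 40·500
5 = 40·1145 − 71·645
So 5 = (40)·1145 + (-71)·645.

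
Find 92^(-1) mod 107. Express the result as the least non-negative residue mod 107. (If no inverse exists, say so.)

gcd(107, 92) by repeated division:
107 = 1×92 + 15
92 = 6×15 + 2
15 = 7×2 + 1
2 = 2×1 + 0
The gcd is 1. Working backward:
1 = 15 − 7·2
1 = −7·92 + 43·15
1 = 43·107 − 50·92
Thus 92·(-50) ≡ 1 (mod 107); reducing, -50 mod 107 = 57.

57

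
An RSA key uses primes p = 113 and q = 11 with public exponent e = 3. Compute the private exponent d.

φ(n) = (p−1)(q−1) = 112·10 = 1120.
Need d with 3·d ≡ 1 (mod 1120). Apply the extended Euclidean algorithm:
1120 = 373·3 + 1
3 = 3·1 + 0
Back-substitute:
1 = 1120 − 373·3
So 3·(-373) ≡ 1 (mod 1120), hence d ≡ -373 ≡ 747 (mod 1120).

747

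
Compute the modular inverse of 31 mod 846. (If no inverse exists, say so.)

gcd(846, 31) by repeated division:
846 = 27×31 + 9
31 = 3×9 + 4
9 = 2×4 + 1
4 = 4×1 + 0
Since gcd(31, 846) = 1, back-substitute to write 1 as a combination:
1 = 9 − 2·4
1 = −2·31 + 7·9
1 = 7·846 − 191·31
So 31·(-191) ≡ 1 (mod 846), and -191 ≡ 655 (mod 846).

655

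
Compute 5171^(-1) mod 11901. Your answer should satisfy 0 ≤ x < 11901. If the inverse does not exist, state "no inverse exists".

10046

Apply the Euclidean algorithm to 11901 and 5171:
11901 = 2*5171 + 1559
5171 = 3*1559 + 494
1559 = 3*494 + 77
494 = 6*77 + 32
77 = 2*32 + 13
32 = 2*13 + 6
13 = 2*6 + 1
6 = 6*1 + 0
Since gcd(5171, 11901) = 1, back-substitute to write 1 as a combination:
1 = 13 − 2·6
1 = −2·32 + 5·13
1 = 5·77 − 12·32
1 = −12·494 + 77·77
1 = 77·1559 − 243·494
1 = −243·5171 + 806·1559
1 = 806·11901 − 1855·5171
Hence 5171⁻¹ ≡ -1855 ≡ 10046 (mod 11901).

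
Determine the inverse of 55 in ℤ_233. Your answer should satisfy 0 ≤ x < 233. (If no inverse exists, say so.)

Apply the Euclidean algorithm to 233 and 55:
233 = 4*55 + 13
55 = 4*13 + 3
13 = 4*3 + 1
3 = 3*1 + 0
The gcd is 1. Working backward:
1 = 13 − 4·3
1 = −4·55 + 17·13
1 = 17·233 − 72·55
So 55·(-72) ≡ 1 (mod 233), and -72 ≡ 161 (mod 233).

161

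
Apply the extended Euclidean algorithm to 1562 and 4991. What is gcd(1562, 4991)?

1

Euclidean algorithm:
4991 = 3*1562 + 305
1562 = 5*305 + 37
305 = 8*37 + 9
37 = 4*9 + 1
9 = 9*1 + 0
gcd(1562, 4991) = 1.
Express as a combination:
1 = 37 − 4·9
1 = −4·305 + 33·37
1 = 33·1562 − 169·305
1 = −169·4991 + 540·1562
So 1 = (-169)·4991 + (540)·1562.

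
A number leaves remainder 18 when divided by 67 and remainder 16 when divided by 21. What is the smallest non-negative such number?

688

Write x = 18 + 67·k. Then 67·k ≡ 16 − 18 ≡ 19 (mod 21).
Need 67⁻¹ mod 21. Extended Euclid on (21, 4):
21 = 5·4 + 1
4 = 4·1 + 0
Back-substitute:
1 = 21 − 5·4
67⁻¹ ≡ 16 (mod 21), so k ≡ 16·19 ≡ 10 (mod 21).
x = 18 + 67·10 = 688.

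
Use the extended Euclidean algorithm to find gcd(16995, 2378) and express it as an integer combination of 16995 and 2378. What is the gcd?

Euclidean algorithm:
16995 = 7×2378 + 349
2378 = 6×349 + 284
349 = 1×284 + 65
284 = 4×65 + 24
65 = 2×24 + 17
24 = 1×17 + 7
17 = 2×7 + 3
7 = 2×3 + 1
3 = 3×1 + 0
gcd(16995, 2378) = 1.
Back-substituting:
1 = 7 − 2·3
1 = −2·17 + 5·7
1 = 5·24 − 7·17
1 = −7·65 + 19·24
1 = 19·284 − 83·65
1 = −83·349 + 102·284
1 = 102·2378 − 695·349
1 = −695·16995 + 4967·2378
So 1 = (-695)·16995 + (4967)·2378.

1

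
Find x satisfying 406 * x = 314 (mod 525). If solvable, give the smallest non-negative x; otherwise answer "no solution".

gcd(406, 525):
525 = 1×406 + 119
406 = 3×119 + 49
119 = 2×49 + 21
49 = 2×21 + 7
21 = 3×7 + 0
gcd = 7, but 7 ∤ 314, so the congruence has no solution.

no solution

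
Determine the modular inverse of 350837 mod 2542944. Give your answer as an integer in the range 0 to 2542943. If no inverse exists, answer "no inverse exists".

gcd(2542944, 350837) by repeated division:
2542944 = 7·350837 + 87085
350837 = 4·87085 + 2497
87085 = 34·2497 + 2187
2497 = 1·2187 + 310
2187 = 7·310 + 17
310 = 18·17 + 4
17 = 4·4 + 1
4 = 4·1 + 0
The gcd is 1. Working backward:
1 = 17 − 4·4
1 = −4·310 + 73·17
1 = 73·2187 − 515·310
1 = −515·2497 + 588·2187
1 = 588·87085 − 20507·2497
1 = −20507·350837 + 82616·87085
1 = 82616·2542944 − 598819·350837
Thus 350837·(-598819) ≡ 1 (mod 2542944); reducing, -598819 mod 2542944 = 1944125.

1944125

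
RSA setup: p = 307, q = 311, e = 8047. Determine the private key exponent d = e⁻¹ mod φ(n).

φ(n) = (p−1)(q−1) = 306·310 = 94860.
Need d with 8047·d ≡ 1 (mod 94860). Apply the extended Euclidean algorithm:
94860 = 11×8047 + 6343
8047 = 1×6343 + 1704
6343 = 3×1704 + 1231
1704 = 1×1231 + 473
1231 = 2×473 + 285
473 = 1×285 + 188
285 = 1×188 + 97
188 = 1×97 + 91
97 = 1×91 + 6
91 = 15×6 + 1
6 = 6×1 + 0
Back-substitute:
1 = 91 − 15·6
1 = −15·97 + 16·91
1 = 16·188 − 31·97
1 = −31·285 + 47·188
1 = 47·473 − 78·285
1 = −78·1231 + 203·473
1 = 203·1704 − 281·1231
1 = −281·6343 + 1046·1704
1 = 1046·8047 − 1327·6343
1 = −1327·94860 + 15643·8047
So 8047·15643 ≡ 1 (mod 94860), hence d = 15643.

15643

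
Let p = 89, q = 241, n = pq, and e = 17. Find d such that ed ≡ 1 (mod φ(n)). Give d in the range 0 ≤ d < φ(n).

17393

φ(n) = (p−1)(q−1) = 88·240 = 21120.
Need d with 17·d ≡ 1 (mod 21120). Apply the extended Euclidean algorithm:
21120 = 1242*17 + 6
17 = 2*6 + 5
6 = 1*5 + 1
5 = 5*1 + 0
Back-substitute:
1 = 6 − 5
1 = −17 + 3·6
1 = 3·21120 − 3727·17
So 17·(-3727) ≡ 1 (mod 21120), hence d ≡ -3727 ≡ 17393 (mod 21120).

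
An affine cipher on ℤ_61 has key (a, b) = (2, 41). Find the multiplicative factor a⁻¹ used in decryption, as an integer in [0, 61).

Extended Euclidean algorithm:
61 = 30×2 + 1
2 = 2×1 + 0
gcd = 1, so the inverse exists. Back-substitute:
1 = 61 − 30·2
Thus 2·(-30) ≡ 1 (mod 61); reducing, -30 mod 61 = 31.

31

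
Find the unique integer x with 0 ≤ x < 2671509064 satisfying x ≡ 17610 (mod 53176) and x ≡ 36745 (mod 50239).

Write x = 17610 + 53176·k. Then 53176·k ≡ 36745 − 17610 ≡ 19135 (mod 50239).
Need 53176⁻¹ mod 50239. Extended Euclid on (50239, 2937):
50239 = 17×2937 + 310
2937 = 9×310 + 147
310 = 2×147 + 16
147 = 9×16 + 3
16 = 5×3 + 1
3 = 3×1 + 0
Back-substitute:
1 = 16 − 5·3
1 = −5·147 + 46·16
1 = 46·310 − 97·147
1 = −97·2937 + 919·310
1 = 919·50239 − 15720·2937
53176⁻¹ ≡ 34519 (mod 50239), so k ≡ 34519·19135 ≡ 28932 (mod 50239).
x = 17610 + 53176·28932 = 1538505642.

1538505642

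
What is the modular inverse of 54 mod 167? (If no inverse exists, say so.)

Apply the Euclidean algorithm to 167 and 54:
167 = 3·54 + 5
54 = 10·5 + 4
5 = 1·4 + 1
4 = 4·1 + 0
The gcd is 1. Working backward:
1 = 5 − 4
1 = −54 + 11·5
1 = 11·167 − 34·54
Thus 54·(-34) ≡ 1 (mod 167); reducing, -34 mod 167 = 133.

133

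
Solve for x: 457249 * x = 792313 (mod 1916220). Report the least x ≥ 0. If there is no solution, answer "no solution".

First find gcd(457249, 1916220):
1916220 = 4*457249 + 87224
457249 = 5*87224 + 21129
87224 = 4*21129 + 2708
21129 = 7*2708 + 2173
2708 = 1*2173 + 535
2173 = 4*535 + 33
535 = 16*33 + 7
33 = 4*7 + 5
7 = 1*5 + 2
5 = 2*2 + 1
2 = 2*1 + 0
gcd = 1, so a unique solution mod 1916220 exists.
Back-substitute for the Bézout coefficients:
1 = 5 − 2·2
1 = −2·7 + 3·5
1 = 3·33 − 14·7
1 = −14·535 + 227·33
1 = 227·2173 − 922·535
1 = −922·2708 + 1149·2173
1 = 1149·21129 − 8965·2708
1 = −8965·87224 + 37009·21129
1 = 37009·457249 − 194010·87224
1 = −194010·1916220 + 813049·457249
So 457249·(813049) ≡ 1 (mod 1916220), giving 457249⁻¹ ≡ 813049.
x ≡ 457249⁻¹·792313 ≡ 813049·792313 ≡ 201397 (mod 1916220).

201397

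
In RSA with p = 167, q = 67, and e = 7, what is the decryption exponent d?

φ(n) = (p−1)(q−1) = 166·66 = 10956.
Need d with 7·d ≡ 1 (mod 10956). Apply the extended Euclidean algorithm:
10956 = 1565×7 + 1
7 = 7×1 + 0
Back-substitute:
1 = 10956 − 1565·7
So 7·(-1565) ≡ 1 (mod 10956), hence d ≡ -1565 ≡ 9391 (mod 10956).

9391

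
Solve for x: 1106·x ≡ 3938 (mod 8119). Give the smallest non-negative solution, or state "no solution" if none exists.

First find gcd(1106, 8119):
8119 = 7·1106 + 377
1106 = 2·377 + 352
377 = 1·352 + 25
352 = 14·25 + 2
25 = 12·2 + 1
2 = 2·1 + 0
gcd = 1, so a unique solution mod 8119 exists.
Back-substitute for the Bézout coefficients:
1 = 25 − 12·2
1 = −12·352 + 169·25
1 = 169·377 − 181·352
1 = −181·1106 + 531·377
1 = 531·8119 − 3898·1106
So 1106·(-3898) ≡ 1 (mod 8119), giving 1106⁻¹ ≡ 4221.
x ≡ 1106⁻¹·3938 ≡ 4221·3938 ≡ 2705 (mod 8119).

2705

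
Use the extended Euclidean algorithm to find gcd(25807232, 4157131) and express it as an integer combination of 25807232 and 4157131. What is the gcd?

Euclidean algorithm:
25807232 = 6*4157131 + 864446
4157131 = 4*864446 + 699347
864446 = 1*699347 + 165099
699347 = 4*165099 + 38951
165099 = 4*38951 + 9295
38951 = 4*9295 + 1771
9295 = 5*1771 + 440
1771 = 4*440 + 11
440 = 40*11 + 0
gcd(25807232, 4157131) = 11.
Express as a combination:
11 = 1771 − 4·440
11 = −4·9295 + 21·1771
11 = 21·38951 − 88·9295
11 = −88·165099 + 373·38951
11 = 373·699347 − 1580·165099
11 = −1580·864446 + 1953·699347
11 = 1953·4157131 − 9392·864446
11 = −9392·25807232 + 58305·4157131
So 11 = (-9392)·25807232 + (58305)·4157131.

11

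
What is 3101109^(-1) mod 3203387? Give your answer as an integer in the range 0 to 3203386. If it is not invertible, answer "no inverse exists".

no inverse exists

Compute gcd(3101109, 3203387):
3203387 = 1·3101109 + 102278
3101109 = 30·102278 + 32769
102278 = 3·32769 + 3971
32769 = 8·3971 + 1001
3971 = 3·1001 + 968
1001 = 1·968 + 33
968 = 29·33 + 11
33 = 3·11 + 0
Since gcd = 11 > 1, 3101109 is not a unit mod 3203387.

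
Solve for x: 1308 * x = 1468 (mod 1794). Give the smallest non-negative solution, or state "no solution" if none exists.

gcd(1308, 1794):
1794 = 1*1308 + 486
1308 = 2*486 + 336
486 = 1*336 + 150
336 = 2*150 + 36
150 = 4*36 + 6
36 = 6*6 + 0
gcd = 6, but 6 ∤ 1468, so the congruence has no solution.

no solution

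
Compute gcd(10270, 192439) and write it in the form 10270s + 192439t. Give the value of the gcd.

13

Repeated division:
192439 = 18·10270 + 7579
10270 = 1·7579 + 2691
7579 = 2·2691 + 2197
2691 = 1·2197 + 494
2197 = 4·494 + 221
494 = 2·221 + 52
221 = 4·52 + 13
52 = 4·13 + 0
gcd(10270, 192439) = 13.
Express as a combination:
13 = 221 − 4·52
13 = −4·494 + 9·221
13 = 9·2197 − 40·494
13 = −40·2691 + 49·2197
13 = 49·7579 − 138·2691
13 = −138·10270 + 187·7579
13 = 187·192439 − 3504·10270
So 13 = (187)·192439 + (-3504)·10270.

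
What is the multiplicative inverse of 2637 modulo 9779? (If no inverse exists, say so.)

gcd(9779, 2637) by repeated division:
9779 = 3*2637 + 1868
2637 = 1*1868 + 769
1868 = 2*769 + 330
769 = 2*330 + 109
330 = 3*109 + 3
109 = 36*3 + 1
3 = 3*1 + 0
gcd = 1, so the inverse exists. Back-substitute:
1 = 109 − 36·3
1 = −36·330 + 109·109
1 = 109·769 − 254·330
1 = −254·1868 + 617·769
1 = 617·2637 − 871·1868
1 = −871·9779 + 3230·2637
So 2637·3230 ≡ 1 (mod 9779).

3230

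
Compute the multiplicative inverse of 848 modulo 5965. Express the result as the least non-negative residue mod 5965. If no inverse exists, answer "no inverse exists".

Apply the Euclidean algorithm to 5965 and 848:
5965 = 7·848 + 29
848 = 29·29 + 7
29 = 4·7 + 1
7 = 7·1 + 0
gcd = 1, so the inverse exists. Back-substitute:
1 = 29 − 4·7
1 = −4·848 + 117·29
1 = 117·5965 − 823·848
Thus 848·(-823) ≡ 1 (mod 5965); reducing, -823 mod 5965 = 5142.

5142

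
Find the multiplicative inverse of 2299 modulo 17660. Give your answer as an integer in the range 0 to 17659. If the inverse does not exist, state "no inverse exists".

12859

Extended Euclidean algorithm:
17660 = 7×2299 + 1567
2299 = 1×1567 + 732
1567 = 2×732 + 103
732 = 7×103 + 11
103 = 9×11 + 4
11 = 2×4 + 3
4 = 1×3 + 1
3 = 3×1 + 0
Since gcd(2299, 17660) = 1, back-substitute to write 1 as a combination:
1 = 4 − 3
1 = −11 + 3·4
1 = 3·103 − 28·11
1 = −28·732 + 199·103
1 = 199·1567 − 426·732
1 = −426·2299 + 625·1567
1 = 625·17660 − 4801·2299
Thus 2299·(-4801) ≡ 1 (mod 17660); reducing, -4801 mod 17660 = 12859.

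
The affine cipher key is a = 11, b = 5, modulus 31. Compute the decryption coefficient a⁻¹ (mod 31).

Apply the Euclidean algorithm to 31 and 11:
31 = 2×11 + 9
11 = 1×9 + 2
9 = 4×2 + 1
2 = 2×1 + 0
gcd = 1, so the inverse exists. Back-substitute:
1 = 9 − 4·2
1 = −4·11 + 5·9
1 = 5·31 − 14·11
Hence 11⁻¹ ≡ -14 ≡ 17 (mod 31).

17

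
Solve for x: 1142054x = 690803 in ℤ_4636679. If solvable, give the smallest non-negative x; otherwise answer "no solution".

417554

First find gcd(1142054, 4636679):
4636679 = 4×1142054 + 68463
1142054 = 16×68463 + 46646
68463 = 1×46646 + 21817
46646 = 2×21817 + 3012
21817 = 7×3012 + 733
3012 = 4×733 + 80
733 = 9×80 + 13
80 = 6×13 + 2
13 = 6×2 + 1
2 = 2×1 + 0
gcd = 1, so a unique solution mod 4636679 exists.
Back-substitute for the Bézout coefficients:
1 = 13 − 6·2
1 = −6·80 + 37·13
1 = 37·733 − 339·80
1 = −339·3012 + 1393·733
1 = 1393·21817 − 10090·3012
1 = −10090·46646 + 21573·21817
1 = 21573·68463 − 31663·46646
1 = −31663·1142054 + 528181·68463
1 = 528181·4636679 − 2144387·1142054
So 1142054·(-2144387) ≡ 1 (mod 4636679), giving 1142054⁻¹ ≡ 2492292.
x ≡ 1142054⁻¹·690803 ≡ 2492292·690803 ≡ 417554 (mod 4636679).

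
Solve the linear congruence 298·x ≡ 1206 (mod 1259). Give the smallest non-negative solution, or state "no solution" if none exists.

1187

First find gcd(298, 1259):
1259 = 4*298 + 67
298 = 4*67 + 30
67 = 2*30 + 7
30 = 4*7 + 2
7 = 3*2 + 1
2 = 2*1 + 0
gcd = 1, so a unique solution mod 1259 exists.
Back-substitute for the Bézout coefficients:
1 = 7 − 3·2
1 = −3·30 + 13·7
1 = 13·67 − 29·30
1 = −29·298 + 129·67
1 = 129·1259 − 545·298
So 298·(-545) ≡ 1 (mod 1259), giving 298⁻¹ ≡ 714.
x ≡ 298⁻¹·1206 ≡ 714·1206 ≡ 1187 (mod 1259).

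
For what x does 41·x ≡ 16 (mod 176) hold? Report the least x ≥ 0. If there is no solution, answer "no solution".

First find gcd(41, 176):
176 = 4·41 + 12
41 = 3·12 + 5
12 = 2·5 + 2
5 = 2·2 + 1
2 = 2·1 + 0
gcd = 1, so a unique solution mod 176 exists.
Back-substitute for the Bézout coefficients:
1 = 5 − 2·2
1 = −2·12 + 5·5
1 = 5·41 − 17·12
1 = −17·176 + 73·41
So 41·(73) ≡ 1 (mod 176), giving 41⁻¹ ≡ 73.
x ≡ 41⁻¹·16 ≡ 73·16 ≡ 112 (mod 176).

112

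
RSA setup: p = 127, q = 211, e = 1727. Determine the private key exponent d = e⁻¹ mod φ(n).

φ(n) = (p−1)(q−1) = 126·210 = 26460.
Need d with 1727·d ≡ 1 (mod 26460). Apply the extended Euclidean algorithm:
26460 = 15·1727 + 555
1727 = 3·555 + 62
555 = 8·62 + 59
62 = 1·59 + 3
59 = 19·3 + 2
3 = 1·2 + 1
2 = 2·1 + 0
Back-substitute:
1 = 3 − 2
1 = −59 + 20·3
1 = 20·62 − 21·59
1 = −21·555 + 188·62
1 = 188·1727 − 585·555
1 = −585·26460 + 8963·1727
So 1727·8963 ≡ 1 (mod 26460), hence d = 8963.

8963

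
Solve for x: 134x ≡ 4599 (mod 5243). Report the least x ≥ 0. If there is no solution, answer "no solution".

1169

First find gcd(134, 5243):
5243 = 39*134 + 17
134 = 7*17 + 15
17 = 1*15 + 2
15 = 7*2 + 1
2 = 2*1 + 0
gcd = 1, so a unique solution mod 5243 exists.
Back-substitute for the Bézout coefficients:
1 = 15 − 7·2
1 = −7·17 + 8·15
1 = 8·134 − 63·17
1 = −63·5243 + 2465·134
So 134·(2465) ≡ 1 (mod 5243), giving 134⁻¹ ≡ 2465.
x ≡ 134⁻¹·4599 ≡ 2465·4599 ≡ 1169 (mod 5243).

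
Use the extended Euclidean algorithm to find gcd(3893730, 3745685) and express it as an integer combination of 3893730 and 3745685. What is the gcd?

5

Apply Euclid's algorithm to 3893730 and 3745685:
3893730 = 1*3745685 + 148045
3745685 = 25*148045 + 44560
148045 = 3*44560 + 14365
44560 = 3*14365 + 1465
14365 = 9*1465 + 1180
1465 = 1*1180 + 285
1180 = 4*285 + 40
285 = 7*40 + 5
40 = 8*5 + 0
gcd(3893730, 3745685) = 5.
Back-substituting:
5 = 285 − 7·40
5 = −7·1180 + 29·285
5 = 29·1465 − 36·1180
5 = −36·14365 + 353·1465
5 = 353·44560 − 1095·14365
5 = −1095·148045 + 3638·44560
5 = 3638·3745685 − 92045·148045
5 = −92045·3893730 + 95683·3745685
So 5 = (-92045)·3893730 + (95683)·3745685.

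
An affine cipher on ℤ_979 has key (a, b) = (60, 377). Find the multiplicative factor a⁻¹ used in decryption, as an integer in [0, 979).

Extended Euclidean algorithm:
979 = 16·60 + 19
60 = 3·19 + 3
19 = 6·3 + 1
3 = 3·1 + 0
gcd = 1, so the inverse exists. Back-substitute:
1 = 19 − 6·3
1 = −6·60 + 19·19
1 = 19·979 − 310·60
Hence 60⁻¹ ≡ -310 ≡ 669 (mod 979).

669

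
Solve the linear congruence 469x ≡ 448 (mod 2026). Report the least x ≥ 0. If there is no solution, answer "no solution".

First find gcd(469, 2026):
2026 = 4*469 + 150
469 = 3*150 + 19
150 = 7*19 + 17
19 = 1*17 + 2
17 = 8*2 + 1
2 = 2*1 + 0
gcd = 1, so a unique solution mod 2026 exists.
Back-substitute for the Bézout coefficients:
1 = 17 − 8·2
1 = −8·19 + 9·17
1 = 9·150 − 71·19
1 = −71·469 + 222·150
1 = 222·2026 − 959·469
So 469·(-959) ≡ 1 (mod 2026), giving 469⁻¹ ≡ 1067.
x ≡ 469⁻¹·448 ≡ 1067·448 ≡ 1906 (mod 2026).

1906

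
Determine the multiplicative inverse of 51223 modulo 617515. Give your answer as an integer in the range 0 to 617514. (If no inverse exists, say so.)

Run Euclid on (617515, 51223):
617515 = 12*51223 + 2839
51223 = 18*2839 + 121
2839 = 23*121 + 56
121 = 2*56 + 9
56 = 6*9 + 2
9 = 4*2 + 1
2 = 2*1 + 0
gcd = 1, so the inverse exists. Back-substitute:
1 = 9 − 4·2
1 = −4·56 + 25·9
1 = 25·121 − 54·56
1 = −54·2839 + 1267·121
1 = 1267·51223 − 22860·2839
1 = −22860·617515 + 275587·51223
So 51223·275587 ≡ 1 (mod 617515).

275587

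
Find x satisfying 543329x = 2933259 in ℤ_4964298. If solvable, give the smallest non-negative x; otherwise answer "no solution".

First find gcd(543329, 4964298):
4964298 = 9*543329 + 74337
543329 = 7*74337 + 22970
74337 = 3*22970 + 5427
22970 = 4*5427 + 1262
5427 = 4*1262 + 379
1262 = 3*379 + 125
379 = 3*125 + 4
125 = 31*4 + 1
4 = 4*1 + 0
gcd = 1, so a unique solution mod 4964298 exists.
Back-substitute for the Bézout coefficients:
1 = 125 − 31·4
1 = −31·379 + 94·125
1 = 94·1262 − 313·379
1 = −313·5427 + 1346·1262
1 = 1346·22970 − 5697·5427
1 = −5697·74337 + 18437·22970
1 = 18437·543329 − 134756·74337
1 = −134756·4964298 + 1231241·543329
So 543329·(1231241) ≡ 1 (mod 4964298), giving 543329⁻¹ ≡ 1231241.
x ≡ 543329⁻¹·2933259 ≡ 1231241·2933259 ≡ 2092227 (mod 4964298).

2092227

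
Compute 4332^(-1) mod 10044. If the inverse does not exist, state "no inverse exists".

no inverse exists

Euclidean algorithm on 10044, 4332:
10044 = 2×4332 + 1380
4332 = 3×1380 + 192
1380 = 7×192 + 36
192 = 5×36 + 12
36 = 3×12 + 0
The gcd is 12, not 1, hence no inverse exists.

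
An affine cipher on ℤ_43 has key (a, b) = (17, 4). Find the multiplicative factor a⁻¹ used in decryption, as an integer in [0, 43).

38

Extended Euclidean algorithm:
43 = 2·17 + 9
17 = 1·9 + 8
9 = 1·8 + 1
8 = 8·1 + 0
gcd = 1, so the inverse exists. Back-substitute:
1 = 9 − 8
1 = −17 + 2·9
1 = 2·43 − 5·17
So 17·(-5) ≡ 1 (mod 43), and -5 ≡ 38 (mod 43).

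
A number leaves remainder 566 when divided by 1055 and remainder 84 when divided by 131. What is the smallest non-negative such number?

6896

Write x = 566 + 1055·k. Then 1055·k ≡ 84 − 566 ≡ 42 (mod 131).
Need 1055⁻¹ mod 131. Extended Euclid on (131, 7):
131 = 18·7 + 5
7 = 1·5 + 2
5 = 2·2 + 1
2 = 2·1 + 0
Back-substitute:
1 = 5 − 2·2
1 = −2·7 + 3·5
1 = 3·131 − 56·7
1055⁻¹ ≡ 75 (mod 131), so k ≡ 75·42 ≡ 6 (mod 131).
x = 566 + 1055·6 = 6896.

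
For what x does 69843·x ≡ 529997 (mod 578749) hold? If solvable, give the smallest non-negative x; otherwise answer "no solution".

548710

First find gcd(69843, 578749):
578749 = 8*69843 + 20005
69843 = 3*20005 + 9828
20005 = 2*9828 + 349
9828 = 28*349 + 56
349 = 6*56 + 13
56 = 4*13 + 4
13 = 3*4 + 1
4 = 4*1 + 0
gcd = 1, so a unique solution mod 578749 exists.
Back-substitute for the Bézout coefficients:
1 = 13 − 3·4
1 = −3·56 + 13·13
1 = 13·349 − 81·56
1 = −81·9828 + 2281·349
1 = 2281·20005 − 4643·9828
1 = −4643·69843 + 16210·20005
1 = 16210·578749 − 134323·69843
So 69843·(-134323) ≡ 1 (mod 578749), giving 69843⁻¹ ≡ 444426.
x ≡ 69843⁻¹·529997 ≡ 444426·529997 ≡ 548710 (mod 578749).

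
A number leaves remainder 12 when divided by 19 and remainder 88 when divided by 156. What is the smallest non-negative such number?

88

Write x = 12 + 19·k. Then 19·k ≡ 88 − 12 ≡ 76 (mod 156).
Need 19⁻¹ mod 156. Extended Euclid on (156, 19):
156 = 8×19 + 4
19 = 4×4 + 3
4 = 1×3 + 1
3 = 3×1 + 0
Back-substitute:
1 = 4 − 3
1 = −19 + 5·4
1 = 5·156 − 41·19
19⁻¹ ≡ 115 (mod 156), so k ≡ 115·76 ≡ 4 (mod 156).
x = 12 + 19·4 = 88.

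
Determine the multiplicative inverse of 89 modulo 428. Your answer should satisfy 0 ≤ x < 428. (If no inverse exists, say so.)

101

Run Euclid on (428, 89):
428 = 4×89 + 72
89 = 1×72 + 17
72 = 4×17 + 4
17 = 4×4 + 1
4 = 4×1 + 0
Since gcd(89, 428) = 1, back-substitute to write 1 as a combination:
1 = 17 − 4·4
1 = −4·72 + 17·17
1 = 17·89 − 21·72
1 = −21·428 + 101·89
So 89·101 ≡ 1 (mod 428).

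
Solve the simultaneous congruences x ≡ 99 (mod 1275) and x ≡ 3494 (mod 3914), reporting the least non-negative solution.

Write x = 99 + 1275·k. Then 1275·k ≡ 3494 − 99 ≡ 3395 (mod 3914).
Need 1275⁻¹ mod 3914. Extended Euclid on (3914, 1275):
3914 = 3*1275 + 89
1275 = 14*89 + 29
89 = 3*29 + 2
29 = 14*2 + 1
2 = 2*1 + 0
Back-substitute:
1 = 29 − 14·2
1 = −14·89 + 43·29
1 = 43·1275 − 616·89
1 = −616·3914 + 1891·1275
1275⁻¹ ≡ 1891 (mod 3914), so k ≡ 1891·3395 ≡ 985 (mod 3914).
x = 99 + 1275·985 = 1255974.

1255974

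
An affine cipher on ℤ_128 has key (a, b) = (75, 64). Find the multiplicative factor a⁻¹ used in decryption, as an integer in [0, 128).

Extended Euclidean algorithm:
128 = 1×75 + 53
75 = 1×53 + 22
53 = 2×22 + 9
22 = 2×9 + 4
9 = 2×4 + 1
4 = 4×1 + 0
Since gcd(75, 128) = 1, back-substitute to write 1 as a combination:
1 = 9 − 2·4
1 = −2·22 + 5·9
1 = 5·53 − 12·22
1 = −12·75 + 17·53
1 = 17·128 − 29·75
Hence 75⁻¹ ≡ -29 ≡ 99 (mod 128).

99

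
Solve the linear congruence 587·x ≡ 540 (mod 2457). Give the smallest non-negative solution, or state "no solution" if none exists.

First find gcd(587, 2457):
2457 = 4·587 + 109
587 = 5·109 + 42
109 = 2·42 + 25
42 = 1·25 + 17
25 = 1·17 + 8
17 = 2·8 + 1
8 = 8·1 + 0
gcd = 1, so a unique solution mod 2457 exists.
Back-substitute for the Bézout coefficients:
1 = 17 − 2·8
1 = −2·25 + 3·17
1 = 3·42 − 5·25
1 = −5·109 + 13·42
1 = 13·587 − 70·109
1 = −70·2457 + 293·587
So 587·(293) ≡ 1 (mod 2457), giving 587⁻¹ ≡ 293.
x ≡ 587⁻¹·540 ≡ 293·540 ≡ 972 (mod 2457).

972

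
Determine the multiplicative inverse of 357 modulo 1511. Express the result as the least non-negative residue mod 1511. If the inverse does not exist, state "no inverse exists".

Apply the Euclidean algorithm to 1511 and 357:
1511 = 4·357 + 83
357 = 4·83 + 25
83 = 3·25 + 8
25 = 3·8 + 1
8 = 8·1 + 0
Since gcd(357, 1511) = 1, back-substitute to write 1 as a combination:
1 = 25 − 3·8
1 = −3·83 + 10·25
1 = 10·357 − 43·83
1 = −43·1511 + 182·357
So 357·182 ≡ 1 (mod 1511).

182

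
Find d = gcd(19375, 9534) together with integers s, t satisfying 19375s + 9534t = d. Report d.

Repeated division:
19375 = 2·9534 + 307
9534 = 31·307 + 17
307 = 18·17 + 1
17 = 17·1 + 0
gcd(19375, 9534) = 1.
Back-substituting:
1 = 307 − 18·17
1 = −18·9534 + 559·307
1 = 559·19375 − 1136·9534
So 1 = (559)·19375 + (-1136)·9534.

1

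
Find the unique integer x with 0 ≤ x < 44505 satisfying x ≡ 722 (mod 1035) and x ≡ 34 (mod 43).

722

Write x = 722 + 1035·k. Then 1035·k ≡ 34 − 722 ≡ 0 (mod 43).
Need 1035⁻¹ mod 43. Extended Euclid on (43, 3):
43 = 14×3 + 1
3 = 3×1 + 0
Back-substitute:
1 = 43 − 14·3
1035⁻¹ ≡ 29 (mod 43), so k ≡ 29·0 ≡ 0 (mod 43).
x = 722 + 1035·0 = 722.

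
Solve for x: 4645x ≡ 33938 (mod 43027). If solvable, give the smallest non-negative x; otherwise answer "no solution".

41932

First find gcd(4645, 43027):
43027 = 9·4645 + 1222
4645 = 3·1222 + 979
1222 = 1·979 + 243
979 = 4·243 + 7
243 = 34·7 + 5
7 = 1·5 + 2
5 = 2·2 + 1
2 = 2·1 + 0
gcd = 1, so a unique solution mod 43027 exists.
Back-substitute for the Bézout coefficients:
1 = 5 − 2·2
1 = −2·7 + 3·5
1 = 3·243 − 104·7
1 = −104·979 + 419·243
1 = 419·1222 − 523·979
1 = −523·4645 + 1988·1222
1 = 1988·43027 − 18415·4645
So 4645·(-18415) ≡ 1 (mod 43027), giving 4645⁻¹ ≡ 24612.
x ≡ 4645⁻¹·33938 ≡ 24612·33938 ≡ 41932 (mod 43027).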